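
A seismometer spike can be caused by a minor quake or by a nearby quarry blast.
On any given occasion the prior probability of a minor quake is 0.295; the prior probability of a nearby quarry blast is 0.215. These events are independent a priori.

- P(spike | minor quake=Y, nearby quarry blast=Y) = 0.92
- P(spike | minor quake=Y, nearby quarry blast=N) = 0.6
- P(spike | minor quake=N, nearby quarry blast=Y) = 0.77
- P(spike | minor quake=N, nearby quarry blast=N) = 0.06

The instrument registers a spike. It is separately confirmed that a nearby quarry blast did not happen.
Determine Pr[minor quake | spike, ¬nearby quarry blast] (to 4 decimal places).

Pr[minor quake | spike, ¬nearby quarry blast] ≈ 0.8071

Enumerate both values of minor quake and weight by the priors:
  P(spike | ¬nearby quarry blast) = 0.06×0.705 + 0.6×0.295
        = 0.042300 + 0.177000 = 0.219300
The terms with minor quake present sum to 0.177000, so
  P(minor quake | spike, ¬nearby quarry blast) = 0.177000 / 0.219300 ≈ 0.8071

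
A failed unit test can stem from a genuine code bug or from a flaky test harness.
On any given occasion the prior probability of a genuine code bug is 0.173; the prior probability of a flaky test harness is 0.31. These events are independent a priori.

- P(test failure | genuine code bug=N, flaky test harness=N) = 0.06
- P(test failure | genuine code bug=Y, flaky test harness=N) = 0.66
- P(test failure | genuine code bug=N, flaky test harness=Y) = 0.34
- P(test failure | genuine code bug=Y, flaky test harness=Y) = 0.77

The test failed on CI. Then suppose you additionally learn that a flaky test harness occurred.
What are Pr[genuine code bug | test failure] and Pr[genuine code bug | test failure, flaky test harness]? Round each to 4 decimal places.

Weight on genuine code bug=true, given the evidence: 0.078784 + 0.041295 = 0.120079
Denominator P(test failure): 0.06*0.827*0.69 + 0.34*0.827*0.31 + 0.66*0.173*0.69 + 0.77*0.173*0.31 = 0.241483
Posterior = 0.120079 / 0.241483 ≈ 0.4973

With the extra evidence:
P(test failure | flaky test harness) = 0.34*0.827 + 0.77*0.173 = 0.281180 + 0.133210 = 0.414390
The genuine code bug-present share is 0.77*0.173 = 0.133210.
So P(genuine code bug | test failure, flaky test harness) = 0.133210/0.414390 ≈ 0.3215.

Pr[genuine code bug | test failure] ≈ 0.4973; Pr[genuine code bug | test failure, flaky test harness] ≈ 0.3215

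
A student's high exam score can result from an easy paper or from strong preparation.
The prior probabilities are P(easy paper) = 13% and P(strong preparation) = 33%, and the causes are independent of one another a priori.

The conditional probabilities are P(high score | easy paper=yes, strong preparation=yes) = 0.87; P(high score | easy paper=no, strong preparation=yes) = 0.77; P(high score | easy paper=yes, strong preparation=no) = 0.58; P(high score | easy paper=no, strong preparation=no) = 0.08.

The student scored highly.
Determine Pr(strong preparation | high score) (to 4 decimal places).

Pr(strong preparation | high score) ≈ 0.7268

Weight on strong preparation=true, given the evidence: 0.221067 + 0.037323 = 0.258390
Normalizer over all consistent configurations: 0.08×0.87×0.67 + 0.77×0.87×0.33 + 0.58×0.13×0.67 + 0.87×0.13×0.33 = 0.355540
P(strong preparation | high score) = 0.258390/0.355540 ≈ 0.7268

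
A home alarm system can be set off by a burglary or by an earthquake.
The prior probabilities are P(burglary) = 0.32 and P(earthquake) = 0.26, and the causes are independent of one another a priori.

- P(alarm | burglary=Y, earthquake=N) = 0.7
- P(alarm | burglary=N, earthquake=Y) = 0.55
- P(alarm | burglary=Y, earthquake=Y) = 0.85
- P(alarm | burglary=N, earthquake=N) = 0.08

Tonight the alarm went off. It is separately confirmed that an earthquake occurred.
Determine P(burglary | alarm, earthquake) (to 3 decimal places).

P(burglary | alarm, earthquake) ≈ 0.421

P(alarm | earthquake) = 0.55·0.68 + 0.85·0.32 = 0.374000 + 0.272000 = 0.646000
Of this, 0.272000 comes from 0.85·0.32 (the burglary=true cases).
Hence the posterior is 0.272000/0.646000 ≈ 0.421.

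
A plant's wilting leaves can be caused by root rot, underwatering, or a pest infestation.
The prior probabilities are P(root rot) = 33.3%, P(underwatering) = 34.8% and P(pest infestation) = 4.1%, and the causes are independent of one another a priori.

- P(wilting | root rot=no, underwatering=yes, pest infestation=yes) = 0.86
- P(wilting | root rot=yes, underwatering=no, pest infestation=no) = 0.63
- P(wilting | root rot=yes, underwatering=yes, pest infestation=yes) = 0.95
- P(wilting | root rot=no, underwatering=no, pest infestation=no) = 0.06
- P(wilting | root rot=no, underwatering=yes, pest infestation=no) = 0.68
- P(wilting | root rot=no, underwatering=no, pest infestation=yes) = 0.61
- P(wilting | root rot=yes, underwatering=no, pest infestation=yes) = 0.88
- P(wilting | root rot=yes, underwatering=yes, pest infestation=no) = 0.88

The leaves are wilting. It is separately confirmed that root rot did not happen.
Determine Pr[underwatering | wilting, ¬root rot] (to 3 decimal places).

P(wilting | ¬root rot) = 0.06·0.652·0.959 + 0.61·0.652·0.041 + 0.68·0.348·0.959 + 0.86·0.348·0.041 = 0.037516 + 0.016307 + 0.226938 + 0.012270 = 0.293031
Of this, 0.239208 comes from 0.226938 + 0.012270 (the underwatering=true cases).
So P(underwatering | wilting, ¬root rot) = 0.239208/0.293031 ≈ 0.816.

Pr[underwatering | wilting, ¬root rot] ≈ 0.816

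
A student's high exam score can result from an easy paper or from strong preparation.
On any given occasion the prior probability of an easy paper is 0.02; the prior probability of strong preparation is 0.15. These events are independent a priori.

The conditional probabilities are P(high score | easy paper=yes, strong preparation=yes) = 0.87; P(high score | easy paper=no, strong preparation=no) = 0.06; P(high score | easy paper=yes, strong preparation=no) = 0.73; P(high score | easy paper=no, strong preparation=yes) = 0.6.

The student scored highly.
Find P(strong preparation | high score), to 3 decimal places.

P(strong preparation | high score) ≈ 0.593

Weight on strong preparation=true, given the evidence: 0.088200 + 0.002610 = 0.090810
The normalizing constant is 0.06*0.98*0.85 + 0.6*0.98*0.15 + 0.73*0.02*0.85 + 0.87*0.02*0.15 = 0.153200
P(strong preparation | high score) = 0.090810/0.153200 ≈ 0.593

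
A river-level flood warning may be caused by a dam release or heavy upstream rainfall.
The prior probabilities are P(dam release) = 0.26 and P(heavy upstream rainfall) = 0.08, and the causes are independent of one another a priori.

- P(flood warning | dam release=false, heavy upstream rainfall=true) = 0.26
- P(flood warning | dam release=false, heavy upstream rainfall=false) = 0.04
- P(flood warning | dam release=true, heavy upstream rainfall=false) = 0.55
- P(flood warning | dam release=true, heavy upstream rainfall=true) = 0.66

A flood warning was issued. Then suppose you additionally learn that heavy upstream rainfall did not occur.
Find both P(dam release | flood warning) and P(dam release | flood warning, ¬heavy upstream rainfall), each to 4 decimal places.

P(flood warning) = 0.04·0.74·0.92 + 0.26·0.74·0.08 + 0.55·0.26·0.92 + 0.66·0.26·0.08 = 0.027232 + 0.015392 + 0.131560 + 0.013728 = 0.187912
Restricting to configurations with dam release present: 0.131560 + 0.013728 = 0.145288.
P(dam release | flood warning) = 0.145288 / 0.187912 ≈ 0.7732

Now also conditioning on heavy upstream rainfall≠true:
Numerator (weight on configurations with dam release): 0.55·0.26 = 0.143000
Denominator P(flood warning | ¬heavy upstream rainfall): 0.04·0.74 + 0.55·0.26 = 0.172600
Posterior = 0.143000 / 0.172600 ≈ 0.8285
With heavy upstream rainfall excluded, dam release must carry more of the explanatory weight for the flood warning.

P(dam release | flood warning) ≈ 0.7732; P(dam release | flood warning, ¬heavy upstream rainfall) ≈ 0.8285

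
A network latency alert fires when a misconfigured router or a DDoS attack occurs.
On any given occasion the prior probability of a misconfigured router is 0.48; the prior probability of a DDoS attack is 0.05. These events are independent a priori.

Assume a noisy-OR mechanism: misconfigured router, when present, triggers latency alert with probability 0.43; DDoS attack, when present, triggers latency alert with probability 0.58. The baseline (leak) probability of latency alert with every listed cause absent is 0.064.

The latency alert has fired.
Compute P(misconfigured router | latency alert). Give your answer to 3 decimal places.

Under noisy-OR, P(latency alert | causes) = 1 − (1−0.064)·∏(1−qᵢ) over the active causes.
By total probability over the 4 (misconfigured router, DDoS attack) configurations:
  P(latency alert) = 0.064×0.52×0.95 + 0.60688×0.52×0.05 + 0.46648×0.48×0.95 + 0.775922×0.48×0.05
        = 0.031616 + 0.015779 + 0.212715 + 0.018622 = 0.278732
The terms with misconfigured router present sum to 0.231337, so
  P(misconfigured router | latency alert) = 0.231337 / 0.278732 ≈ 0.830

P(misconfigured router | latency alert) ≈ 0.830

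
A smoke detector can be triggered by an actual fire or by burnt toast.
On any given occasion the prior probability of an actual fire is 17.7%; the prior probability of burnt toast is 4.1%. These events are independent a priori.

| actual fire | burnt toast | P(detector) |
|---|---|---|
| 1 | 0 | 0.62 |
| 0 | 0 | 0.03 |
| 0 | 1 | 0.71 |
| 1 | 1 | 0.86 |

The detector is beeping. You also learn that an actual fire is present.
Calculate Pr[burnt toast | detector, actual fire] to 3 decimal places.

Pr[burnt toast | detector, actual fire] ≈ 0.056

P(detector | actual fire) = 0.62*0.959 + 0.86*0.041 = 0.594580 + 0.035260 = 0.629840
Restricting to configurations with burnt toast present: 0.86*0.041 = 0.035260.
Hence the posterior is 0.035260/0.629840 ≈ 0.056.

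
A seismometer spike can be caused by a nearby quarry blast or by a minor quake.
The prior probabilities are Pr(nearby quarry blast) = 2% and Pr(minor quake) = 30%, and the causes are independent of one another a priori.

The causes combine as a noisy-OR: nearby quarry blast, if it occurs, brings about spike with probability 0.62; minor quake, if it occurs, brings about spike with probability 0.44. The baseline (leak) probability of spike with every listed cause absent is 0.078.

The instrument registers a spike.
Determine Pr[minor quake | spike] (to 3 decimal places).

Pr[minor quake | spike] ≈ 0.701

Under noisy-OR, P(spike | causes) = 1 − (1−0.078)·∏(1−qᵢ) over the active causes.
For the numerator, keep only minor quake=true terms: 0.142202 + 0.004823 = 0.147025
Normalizer over all consistent configurations: 0.078*0.98*0.7 + 0.48368*0.98*0.3 + 0.64964*0.02*0.7 + 0.803798*0.02*0.3 = 0.209628
Posterior = 0.147025 / 0.209628 ≈ 0.701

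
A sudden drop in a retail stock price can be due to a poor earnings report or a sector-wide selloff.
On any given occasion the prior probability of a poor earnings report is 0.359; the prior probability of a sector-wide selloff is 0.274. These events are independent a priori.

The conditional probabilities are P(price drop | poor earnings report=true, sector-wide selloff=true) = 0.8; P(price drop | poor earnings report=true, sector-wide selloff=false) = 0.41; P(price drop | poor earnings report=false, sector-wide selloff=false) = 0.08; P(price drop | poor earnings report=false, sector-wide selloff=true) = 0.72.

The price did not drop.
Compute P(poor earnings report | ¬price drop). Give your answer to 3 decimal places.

P(¬price drop) = 0.92·0.641·0.726 + 0.28·0.641·0.274 + 0.59·0.359·0.726 + 0.2·0.359·0.274 = 0.428137 + 0.049178 + 0.153774 + 0.019673 = 0.650762
Of this, 0.173447 comes from 0.153774 + 0.019673 (the poor earnings report=true cases).
P(poor earnings report | ¬price drop) = 0.173447 / 0.650762 ≈ 0.267

P(poor earnings report | ¬price drop) ≈ 0.267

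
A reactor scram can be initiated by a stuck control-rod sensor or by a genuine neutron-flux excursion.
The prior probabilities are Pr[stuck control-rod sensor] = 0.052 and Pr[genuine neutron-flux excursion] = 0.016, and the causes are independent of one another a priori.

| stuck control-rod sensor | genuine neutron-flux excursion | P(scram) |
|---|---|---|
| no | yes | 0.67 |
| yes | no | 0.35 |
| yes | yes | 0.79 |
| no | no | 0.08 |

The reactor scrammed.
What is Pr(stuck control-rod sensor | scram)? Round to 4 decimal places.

Pr(stuck control-rod sensor | scram) ≈ 0.1796

P(scram) = 0.08·0.948·0.984 + 0.67·0.948·0.016 + 0.35·0.052·0.984 + 0.79·0.052·0.016 = 0.074627 + 0.010163 + 0.017909 + 0.000657 = 0.103356
Of this, 0.018566 comes from 0.017909 + 0.000657 (the stuck control-rod sensor=true cases).
Hence the posterior is 0.018566/0.103356 ≈ 0.1796.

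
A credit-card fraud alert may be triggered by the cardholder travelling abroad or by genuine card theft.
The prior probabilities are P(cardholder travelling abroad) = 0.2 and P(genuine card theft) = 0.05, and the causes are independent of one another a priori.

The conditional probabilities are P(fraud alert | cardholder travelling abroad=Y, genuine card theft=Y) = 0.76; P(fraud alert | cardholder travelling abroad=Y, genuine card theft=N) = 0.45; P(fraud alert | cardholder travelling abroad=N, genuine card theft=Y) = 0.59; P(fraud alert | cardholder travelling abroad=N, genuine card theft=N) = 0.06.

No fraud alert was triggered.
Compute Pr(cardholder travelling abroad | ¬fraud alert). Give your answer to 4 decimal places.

Pr(cardholder travelling abroad | ¬fraud alert) ≈ 0.1276

P(¬fraud alert) = 0.94*0.8*0.95 + 0.41*0.8*0.05 + 0.55*0.2*0.95 + 0.24*0.2*0.05 = 0.714400 + 0.016400 + 0.104500 + 0.002400 = 0.837700
Of this, 0.106900 comes from 0.104500 + 0.002400 (the cardholder travelling abroad=true cases).
Hence the posterior is 0.106900/0.837700 ≈ 0.1276.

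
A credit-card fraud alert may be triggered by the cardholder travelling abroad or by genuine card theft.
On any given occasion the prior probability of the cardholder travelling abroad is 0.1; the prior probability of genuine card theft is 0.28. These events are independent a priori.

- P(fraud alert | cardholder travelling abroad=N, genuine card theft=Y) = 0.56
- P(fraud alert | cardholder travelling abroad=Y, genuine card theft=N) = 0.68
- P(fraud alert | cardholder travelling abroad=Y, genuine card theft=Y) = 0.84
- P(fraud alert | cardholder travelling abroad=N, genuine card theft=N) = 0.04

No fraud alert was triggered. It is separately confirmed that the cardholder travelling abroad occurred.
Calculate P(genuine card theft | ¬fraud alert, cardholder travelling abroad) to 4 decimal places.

P(genuine card theft | ¬fraud alert, cardholder travelling abroad) ≈ 0.1628

Numerator (weight on configurations with genuine card theft): 0.16×0.28 = 0.044800
Denominator P(¬fraud alert | cardholder travelling abroad): 0.32×0.72 + 0.16×0.28 = 0.275200
P(genuine card theft | ¬fraud alert, cardholder travelling abroad) = 0.044800/0.275200 ≈ 0.1628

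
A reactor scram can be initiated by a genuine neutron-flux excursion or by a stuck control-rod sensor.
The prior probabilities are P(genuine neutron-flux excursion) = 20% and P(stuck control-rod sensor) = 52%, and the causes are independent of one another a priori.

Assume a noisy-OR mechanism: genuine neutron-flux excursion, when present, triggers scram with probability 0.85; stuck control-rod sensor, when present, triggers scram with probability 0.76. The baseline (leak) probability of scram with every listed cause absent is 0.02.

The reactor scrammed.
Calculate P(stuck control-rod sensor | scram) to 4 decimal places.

Under noisy-OR, P(scram | causes) = 1 − (1−0.02)·∏(1−qᵢ) over the active causes.
For the numerator, keep only stuck control-rod sensor=true terms: 0.318157 + 0.100331 = 0.418488
The normalizing constant is 0.02*0.8*0.48 + 0.7648*0.8*0.52 + 0.853*0.2*0.48 + 0.96472*0.2*0.52 = 0.508056
Posterior = 0.418488 / 0.508056 ≈ 0.8237

P(stuck control-rod sensor | scram) ≈ 0.8237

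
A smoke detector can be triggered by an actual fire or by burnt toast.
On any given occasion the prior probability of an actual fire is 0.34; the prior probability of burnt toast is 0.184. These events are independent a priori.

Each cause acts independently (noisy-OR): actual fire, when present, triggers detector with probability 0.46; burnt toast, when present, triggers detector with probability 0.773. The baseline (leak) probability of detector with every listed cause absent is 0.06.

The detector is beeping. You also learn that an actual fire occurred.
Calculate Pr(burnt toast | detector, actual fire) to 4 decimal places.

Under noisy-OR, P(detector | causes) = 1 − (1−0.06)·∏(1−qᵢ) over the active causes.
P(detector | actual fire) = 0.4924·0.816 + 0.884775·0.184 = 0.401798 + 0.162799 = 0.564597
Of this, 0.162799 comes from 0.884775·0.184 (the burnt toast=true cases).
So P(burnt toast | detector, actual fire) = 0.162799/0.564597 ≈ 0.2883.

Pr(burnt toast | detector, actual fire) ≈ 0.2883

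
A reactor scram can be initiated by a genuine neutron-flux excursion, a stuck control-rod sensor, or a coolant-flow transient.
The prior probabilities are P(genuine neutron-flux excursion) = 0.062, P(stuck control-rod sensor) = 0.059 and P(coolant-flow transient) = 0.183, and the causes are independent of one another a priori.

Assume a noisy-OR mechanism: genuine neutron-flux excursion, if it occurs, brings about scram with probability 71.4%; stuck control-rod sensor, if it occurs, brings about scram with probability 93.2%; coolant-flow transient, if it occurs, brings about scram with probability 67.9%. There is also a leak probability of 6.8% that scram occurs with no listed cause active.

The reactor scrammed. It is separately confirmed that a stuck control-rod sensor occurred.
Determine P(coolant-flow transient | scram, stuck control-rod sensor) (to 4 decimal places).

Under noisy-OR, P(scram | causes) = 1 − (1−0.068)·∏(1−qᵢ) over the active causes.
Enumerate the 4 (genuine neutron-flux excursion, coolant-flow transient) configurations and weight by the priors:
  P(scram | stuck control-rod sensor) = 0.936624·0.938·0.817 + 0.979656·0.938·0.183 + 0.981874·0.062·0.817 + 0.994182·0.062·0.183
        = 0.717778 + 0.168162 + 0.049736 + 0.011280 = 0.946956
The terms with coolant-flow transient present sum to 0.179442, so
  P(coolant-flow transient | scram, stuck control-rod sensor) = 0.179442 / 0.946956 ≈ 0.1895

P(coolant-flow transient | scram, stuck control-rod sensor) ≈ 0.1895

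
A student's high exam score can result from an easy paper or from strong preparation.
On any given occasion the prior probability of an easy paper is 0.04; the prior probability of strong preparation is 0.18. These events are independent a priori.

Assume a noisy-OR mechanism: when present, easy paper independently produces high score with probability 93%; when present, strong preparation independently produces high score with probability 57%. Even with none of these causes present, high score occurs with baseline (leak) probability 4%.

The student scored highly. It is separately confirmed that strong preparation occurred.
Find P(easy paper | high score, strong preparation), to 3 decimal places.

Under noisy-OR, P(high score | causes) = 1 − (1−0.04)·∏(1−qᵢ) over the active causes.
Sum P(high score|·) weighted by the priors over both values of easy paper:
  P(high score | strong preparation) = 0.5872×0.96 + 0.971104×0.04
        = 0.563712 + 0.038844 = 0.602556
Keeping only the easy paper-present terms gives 0.038844, so
  P(easy paper | high score, strong preparation) = 0.038844 / 0.602556 ≈ 0.064

P(easy paper | high score, strong preparation) ≈ 0.064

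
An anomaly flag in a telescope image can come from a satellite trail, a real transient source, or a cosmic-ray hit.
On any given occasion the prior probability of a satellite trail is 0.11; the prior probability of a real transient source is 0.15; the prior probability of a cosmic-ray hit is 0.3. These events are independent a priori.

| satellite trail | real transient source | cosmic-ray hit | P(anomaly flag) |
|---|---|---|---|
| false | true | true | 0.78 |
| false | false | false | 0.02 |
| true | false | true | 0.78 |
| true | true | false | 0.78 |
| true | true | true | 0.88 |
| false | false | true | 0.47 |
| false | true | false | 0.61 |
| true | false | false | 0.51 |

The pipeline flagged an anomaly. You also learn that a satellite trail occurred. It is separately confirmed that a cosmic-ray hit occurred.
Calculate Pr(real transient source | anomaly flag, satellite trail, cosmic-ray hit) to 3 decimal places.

Pr(real transient source | anomaly flag, satellite trail, cosmic-ray hit) ≈ 0.166

P(anomaly flag | satellite trail, cosmic-ray hit) = 0.78×0.85 + 0.88×0.15 = 0.663000 + 0.132000 = 0.795000
The real transient source-present share is 0.88×0.15 = 0.132000.
So P(real transient source | anomaly flag, satellite trail, cosmic-ray hit) = 0.132000/0.795000 ≈ 0.166.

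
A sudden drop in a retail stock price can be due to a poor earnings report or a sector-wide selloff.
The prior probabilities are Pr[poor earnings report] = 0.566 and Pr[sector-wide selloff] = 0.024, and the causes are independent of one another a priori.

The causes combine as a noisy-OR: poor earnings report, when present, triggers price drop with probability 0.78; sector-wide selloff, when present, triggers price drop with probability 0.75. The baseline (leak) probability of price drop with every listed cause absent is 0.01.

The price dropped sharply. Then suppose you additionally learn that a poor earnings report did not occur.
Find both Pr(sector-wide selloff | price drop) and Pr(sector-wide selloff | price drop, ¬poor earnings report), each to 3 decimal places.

Pr(sector-wide selloff | price drop) ≈ 0.045; Pr(sector-wide selloff | price drop, ¬poor earnings report) ≈ 0.649

Under noisy-OR, P(price drop | causes) = 1 − (1−0.01)·∏(1−qᵢ) over the active causes.
Sum P(price drop|·) weighted by the priors over the 4 (poor earnings report, sector-wide selloff) configurations:
  P(price drop) = 0.01*0.434*0.976 + 0.7525*0.434*0.024 + 0.7822*0.566*0.976 + 0.94555*0.566*0.024
        = 0.004236 + 0.007838 + 0.432100 + 0.012844 = 0.457018
Keeping only the sector-wide selloff-present terms gives 0.020682, so
  P(sector-wide selloff | price drop) = 0.020682 / 0.457018 ≈ 0.045

Now condition on the additional information:
Sum P(price drop|·) weighted by the priors over both values of sector-wide selloff:
  P(price drop | ¬poor earnings report) = 0.01·0.976 + 0.7525·0.024
        = 0.009760 + 0.018060 = 0.027820
Configurations with sector-wide selloff contribute 0.018060, so
  P(sector-wide selloff | price drop, ¬poor earnings report) = 0.018060 / 0.027820 ≈ 0.649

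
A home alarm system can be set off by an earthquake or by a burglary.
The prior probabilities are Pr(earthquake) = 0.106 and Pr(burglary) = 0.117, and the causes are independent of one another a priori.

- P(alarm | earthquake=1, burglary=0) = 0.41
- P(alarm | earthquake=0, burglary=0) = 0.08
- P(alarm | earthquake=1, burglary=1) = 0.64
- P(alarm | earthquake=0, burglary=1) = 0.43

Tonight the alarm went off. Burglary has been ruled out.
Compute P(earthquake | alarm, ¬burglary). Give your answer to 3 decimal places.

P(earthquake | alarm, ¬burglary) ≈ 0.378

By total probability over both values of earthquake:
  P(alarm | ¬burglary) = 0.08·0.894 + 0.41·0.106
        = 0.071520 + 0.043460 = 0.114980
The terms with earthquake present sum to 0.043460, so
  P(earthquake | alarm, ¬burglary) = 0.043460 / 0.114980 ≈ 0.378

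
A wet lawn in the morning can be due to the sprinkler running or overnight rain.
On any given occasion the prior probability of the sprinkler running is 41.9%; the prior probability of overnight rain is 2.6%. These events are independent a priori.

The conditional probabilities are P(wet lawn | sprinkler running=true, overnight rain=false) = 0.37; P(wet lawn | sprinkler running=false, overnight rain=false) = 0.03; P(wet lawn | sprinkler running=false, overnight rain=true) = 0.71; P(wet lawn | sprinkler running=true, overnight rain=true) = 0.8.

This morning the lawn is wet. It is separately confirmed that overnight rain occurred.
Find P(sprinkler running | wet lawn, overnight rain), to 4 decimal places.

Weight on sprinkler running=true, given the evidence: 0.8·0.419 = 0.335200
The normalizing constant is 0.71·0.581 + 0.8·0.419 = 0.747710
Posterior = 0.335200 / 0.747710 ≈ 0.4483

P(sprinkler running | wet lawn, overnight rain) ≈ 0.4483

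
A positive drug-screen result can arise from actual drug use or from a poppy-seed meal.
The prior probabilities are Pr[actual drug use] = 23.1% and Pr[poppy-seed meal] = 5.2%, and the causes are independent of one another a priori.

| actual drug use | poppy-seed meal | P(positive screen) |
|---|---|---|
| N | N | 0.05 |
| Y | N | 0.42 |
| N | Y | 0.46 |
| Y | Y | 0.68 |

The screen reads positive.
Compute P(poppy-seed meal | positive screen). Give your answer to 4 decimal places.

P(poppy-seed meal | positive screen) ≈ 0.1714

Enumerate the 4 (actual drug use, poppy-seed meal) configurations and weight by the priors:
  P(positive screen) = 0.05×0.769×0.948 + 0.46×0.769×0.052 + 0.42×0.231×0.948 + 0.68×0.231×0.052
        = 0.036451 + 0.018394 + 0.091975 + 0.008168 = 0.154988
The terms with poppy-seed meal present sum to 0.026562, so
  P(poppy-seed meal | positive screen) = 0.026562 / 0.154988 ≈ 0.1714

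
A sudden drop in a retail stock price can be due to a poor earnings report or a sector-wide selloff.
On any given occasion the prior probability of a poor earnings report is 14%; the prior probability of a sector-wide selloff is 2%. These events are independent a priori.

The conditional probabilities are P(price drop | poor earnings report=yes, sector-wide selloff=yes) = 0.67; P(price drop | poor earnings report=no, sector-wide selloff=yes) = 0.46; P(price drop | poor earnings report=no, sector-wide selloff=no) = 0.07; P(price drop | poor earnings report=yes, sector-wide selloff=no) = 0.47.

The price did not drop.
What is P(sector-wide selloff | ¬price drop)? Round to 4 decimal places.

Sum P(¬price drop|·) weighted by the priors over the 4 (poor earnings report, sector-wide selloff) configurations:
  P(¬price drop) = 0.93·0.86·0.98 + 0.54·0.86·0.02 + 0.53·0.14·0.98 + 0.33·0.14·0.02
        = 0.783804 + 0.009288 + 0.072716 + 0.000924 = 0.866732
The terms with sector-wide selloff present sum to 0.010212, so
  P(sector-wide selloff | ¬price drop) = 0.010212 / 0.866732 ≈ 0.0118

P(sector-wide selloff | ¬price drop) ≈ 0.0118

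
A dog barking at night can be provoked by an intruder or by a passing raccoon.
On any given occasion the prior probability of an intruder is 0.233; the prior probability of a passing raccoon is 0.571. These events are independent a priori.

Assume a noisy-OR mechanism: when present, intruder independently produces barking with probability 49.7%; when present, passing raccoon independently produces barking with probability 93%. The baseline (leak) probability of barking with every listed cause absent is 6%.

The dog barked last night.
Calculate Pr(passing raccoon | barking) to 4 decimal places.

Under noisy-OR, P(barking | causes) = 1 − (1−0.06)·∏(1−qᵢ) over the active causes.
For the numerator, keep only passing raccoon=true terms: 0.409139 + 0.128640 = 0.537779
The normalizing constant is 0.06·0.767·0.429 + 0.9342·0.767·0.571 + 0.52718·0.233·0.429 + 0.966903·0.233·0.571 = 0.610217
Posterior = 0.537779 / 0.610217 ≈ 0.8813

Pr(passing raccoon | barking) ≈ 0.8813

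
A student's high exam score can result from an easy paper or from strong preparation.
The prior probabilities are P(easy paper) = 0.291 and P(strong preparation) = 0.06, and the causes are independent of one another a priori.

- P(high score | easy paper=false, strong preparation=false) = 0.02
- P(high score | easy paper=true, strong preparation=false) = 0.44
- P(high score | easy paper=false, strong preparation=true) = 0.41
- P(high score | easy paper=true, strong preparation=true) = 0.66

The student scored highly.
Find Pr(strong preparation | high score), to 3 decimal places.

Pr(strong preparation | high score) ≈ 0.178

Weight on strong preparation=true, given the evidence: 0.017441 + 0.011524 = 0.028965
Normalizer over all consistent configurations: 0.02·0.709·0.94 + 0.41·0.709·0.06 + 0.44·0.291·0.94 + 0.66·0.291·0.06 = 0.162652
Posterior = 0.028965 / 0.162652 ≈ 0.178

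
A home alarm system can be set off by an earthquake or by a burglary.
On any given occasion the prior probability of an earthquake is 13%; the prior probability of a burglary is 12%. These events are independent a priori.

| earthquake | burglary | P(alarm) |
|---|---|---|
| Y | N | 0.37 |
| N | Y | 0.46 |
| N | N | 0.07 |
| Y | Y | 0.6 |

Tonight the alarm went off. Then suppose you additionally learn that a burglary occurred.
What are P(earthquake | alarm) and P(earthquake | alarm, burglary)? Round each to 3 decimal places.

P(earthquake | alarm) ≈ 0.337; P(earthquake | alarm, burglary) ≈ 0.163

P(alarm) = 0.07×0.87×0.88 + 0.46×0.87×0.12 + 0.37×0.13×0.88 + 0.6×0.13×0.12 = 0.053592 + 0.048024 + 0.042328 + 0.009360 = 0.153304
The earthquake-present share is 0.042328 + 0.009360 = 0.051688.
P(earthquake | alarm) = 0.051688 / 0.153304 ≈ 0.337

Now condition on the additional information:
Enumerate both values of earthquake and weight by the priors:
  P(alarm | burglary) = 0.46×0.87 + 0.6×0.13
        = 0.400200 + 0.078000 = 0.478200
Keeping only the earthquake-present terms gives 0.078000, so
  P(earthquake | alarm, burglary) = 0.078000 / 0.478200 ≈ 0.163
— burglary explains away the evidence for earthquake.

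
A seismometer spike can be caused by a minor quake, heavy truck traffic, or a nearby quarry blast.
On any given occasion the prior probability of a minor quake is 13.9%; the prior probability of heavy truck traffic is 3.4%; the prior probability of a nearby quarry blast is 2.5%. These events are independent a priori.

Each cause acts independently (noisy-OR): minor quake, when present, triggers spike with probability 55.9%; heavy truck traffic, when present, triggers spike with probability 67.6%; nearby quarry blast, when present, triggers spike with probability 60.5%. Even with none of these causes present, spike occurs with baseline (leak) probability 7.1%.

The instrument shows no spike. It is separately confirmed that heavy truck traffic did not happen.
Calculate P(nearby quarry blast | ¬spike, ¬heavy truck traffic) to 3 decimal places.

Under noisy-OR, P(spike | causes) = 1 − (1−0.071)·∏(1−qᵢ) over the active causes.
Numerator (weight on configurations with nearby quarry blast): 0.007899 + 0.000562 = 0.008461
Denominator P(¬spike | ¬heavy truck traffic): 0.929×0.861×0.975 + 0.366955×0.861×0.025 + 0.409689×0.139×0.975 + 0.161827×0.139×0.025 = 0.843856
P(nearby quarry blast | ¬spike, ¬heavy truck traffic) = 0.008461/0.843856 ≈ 0.010

P(nearby quarry blast | ¬spike, ¬heavy truck traffic) ≈ 0.010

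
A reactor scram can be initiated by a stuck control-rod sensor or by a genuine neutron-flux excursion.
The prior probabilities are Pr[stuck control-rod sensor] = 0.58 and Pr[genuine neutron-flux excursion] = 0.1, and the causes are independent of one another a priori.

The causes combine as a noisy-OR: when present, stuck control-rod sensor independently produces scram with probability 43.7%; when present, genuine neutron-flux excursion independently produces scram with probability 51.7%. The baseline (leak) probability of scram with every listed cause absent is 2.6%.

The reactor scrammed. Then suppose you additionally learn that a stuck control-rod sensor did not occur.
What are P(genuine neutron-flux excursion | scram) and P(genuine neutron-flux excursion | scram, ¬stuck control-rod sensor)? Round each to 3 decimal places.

P(genuine neutron-flux excursion | scram) ≈ 0.209; P(genuine neutron-flux excursion | scram, ¬stuck control-rod sensor) ≈ 0.694

Under noisy-OR, P(scram | causes) = 1 − (1−0.026)·∏(1−qᵢ) over the active causes.
For the numerator, keep only genuine neutron-flux excursion=true terms: 0.022241 + 0.042638 = 0.064879
Normalizer over all consistent configurations: 0.026×0.42×0.9 + 0.529558×0.42×0.1 + 0.451638×0.58×0.9 + 0.735141×0.58×0.1 = 0.310462
P(genuine neutron-flux excursion | scram) = 0.064879/0.310462 ≈ 0.209

Now condition on the additional information:
For the numerator, keep only genuine neutron-flux excursion=true terms: 0.529558·0.1 = 0.052956
The normalizing constant is 0.026·0.9 + 0.529558·0.1 = 0.076356
Posterior = 0.052956 / 0.076356 ≈ 0.694
With stuck control-rod sensor excluded, genuine neutron-flux excursion must carry more of the explanatory weight for the scram.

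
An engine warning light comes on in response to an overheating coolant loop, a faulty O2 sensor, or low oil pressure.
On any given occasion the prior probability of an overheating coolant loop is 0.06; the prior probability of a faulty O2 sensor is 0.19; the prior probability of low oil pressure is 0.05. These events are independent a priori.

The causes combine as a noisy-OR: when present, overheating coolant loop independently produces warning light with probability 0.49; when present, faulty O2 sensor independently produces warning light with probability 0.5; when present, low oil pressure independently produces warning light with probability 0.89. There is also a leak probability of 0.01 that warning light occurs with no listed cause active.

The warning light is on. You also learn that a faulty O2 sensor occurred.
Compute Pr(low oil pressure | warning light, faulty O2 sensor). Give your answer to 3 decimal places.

Pr(low oil pressure | warning light, faulty O2 sensor) ≈ 0.088

Under noisy-OR, P(warning light | causes) = 1 − (1−0.01)·∏(1−qᵢ) over the active causes.
P(warning light | faulty O2 sensor) = 0.505·0.94·0.95 + 0.94555·0.94·0.05 + 0.74755·0.06·0.95 + 0.97223·0.06·0.05 = 0.450965 + 0.044441 + 0.042610 + 0.002917 = 0.540933
The low oil pressure-present share is 0.044441 + 0.002917 = 0.047358.
Hence the posterior is 0.047358/0.540933 ≈ 0.088.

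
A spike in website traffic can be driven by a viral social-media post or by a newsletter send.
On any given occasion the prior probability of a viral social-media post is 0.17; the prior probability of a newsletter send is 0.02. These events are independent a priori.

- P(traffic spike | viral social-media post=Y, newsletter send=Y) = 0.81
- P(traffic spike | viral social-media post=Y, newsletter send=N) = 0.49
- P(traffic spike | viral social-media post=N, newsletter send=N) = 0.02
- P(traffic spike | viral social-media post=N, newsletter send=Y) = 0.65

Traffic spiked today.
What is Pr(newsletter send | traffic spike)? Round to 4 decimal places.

Pr(newsletter send | traffic spike) ≈ 0.1215

P(traffic spike) = 0.02*0.83*0.98 + 0.65*0.83*0.02 + 0.49*0.17*0.98 + 0.81*0.17*0.02 = 0.016268 + 0.010790 + 0.081634 + 0.002754 = 0.111446
The newsletter send-present share is 0.010790 + 0.002754 = 0.013544.
P(newsletter send | traffic spike) = 0.013544 / 0.111446 ≈ 0.1215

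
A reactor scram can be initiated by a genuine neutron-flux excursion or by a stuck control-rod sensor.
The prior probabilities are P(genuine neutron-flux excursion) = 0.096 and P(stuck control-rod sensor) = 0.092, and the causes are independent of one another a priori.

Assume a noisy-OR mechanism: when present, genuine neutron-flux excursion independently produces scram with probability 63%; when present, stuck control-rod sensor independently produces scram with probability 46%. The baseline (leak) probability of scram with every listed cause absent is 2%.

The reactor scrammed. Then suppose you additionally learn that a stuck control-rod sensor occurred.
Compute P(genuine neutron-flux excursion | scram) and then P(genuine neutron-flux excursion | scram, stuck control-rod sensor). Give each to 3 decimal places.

P(genuine neutron-flux excursion | scram) ≈ 0.530; P(genuine neutron-flux excursion | scram, stuck control-rod sensor) ≈ 0.154

Under noisy-OR, P(scram | causes) = 1 − (1−0.02)·∏(1−qᵢ) over the active causes.
P(scram) = 0.02·0.904·0.908 + 0.4708·0.904·0.092 + 0.6374·0.096·0.908 + 0.804196·0.096·0.092 = 0.016417 + 0.039155 + 0.055561 + 0.007103 = 0.118236
The genuine neutron-flux excursion-present share is 0.055561 + 0.007103 = 0.062664.
Hence the posterior is 0.062664/0.118236 ≈ 0.530.

Now also conditioning on stuck control-rod sensor=true:
For the numerator, keep only genuine neutron-flux excursion=true terms: 0.804196*0.096 = 0.077203
The normalizing constant is 0.4708*0.904 + 0.804196*0.096 = 0.502806
Posterior = 0.077203 / 0.502806 ≈ 0.154
This is intercausal reasoning (explaining away): once stuck control-rod sensor accounts for the scram, genuine neutron-flux excursion becomes less likely.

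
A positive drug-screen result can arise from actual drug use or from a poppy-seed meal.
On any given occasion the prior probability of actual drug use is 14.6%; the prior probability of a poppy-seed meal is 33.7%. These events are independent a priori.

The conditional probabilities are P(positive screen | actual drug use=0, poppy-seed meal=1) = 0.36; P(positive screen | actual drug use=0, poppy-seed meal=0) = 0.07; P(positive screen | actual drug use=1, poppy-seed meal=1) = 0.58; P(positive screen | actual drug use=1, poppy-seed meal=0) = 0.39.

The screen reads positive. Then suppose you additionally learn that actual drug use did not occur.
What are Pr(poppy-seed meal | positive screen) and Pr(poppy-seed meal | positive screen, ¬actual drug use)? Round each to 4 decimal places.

P(positive screen) = 0.07·0.854·0.663 + 0.36·0.854·0.337 + 0.39·0.146·0.663 + 0.58·0.146·0.337 = 0.039634 + 0.103607 + 0.037751 + 0.028537 = 0.209529
Of this, 0.132144 comes from 0.103607 + 0.028537 (the poppy-seed meal=true cases).
Hence the posterior is 0.132144/0.209529 ≈ 0.6307.

With the extra evidence:
P(positive screen | ¬actual drug use) = 0.07·0.663 + 0.36·0.337 = 0.046410 + 0.121320 = 0.167730
The poppy-seed meal-present share is 0.36·0.337 = 0.121320.
P(poppy-seed meal | positive screen, ¬actual drug use) = 0.121320 / 0.167730 ≈ 0.7233
With actual drug use excluded, poppy-seed meal must carry more of the explanatory weight for the positive screen.

Pr(poppy-seed meal | positive screen) ≈ 0.6307; Pr(poppy-seed meal | positive screen, ¬actual drug use) ≈ 0.7233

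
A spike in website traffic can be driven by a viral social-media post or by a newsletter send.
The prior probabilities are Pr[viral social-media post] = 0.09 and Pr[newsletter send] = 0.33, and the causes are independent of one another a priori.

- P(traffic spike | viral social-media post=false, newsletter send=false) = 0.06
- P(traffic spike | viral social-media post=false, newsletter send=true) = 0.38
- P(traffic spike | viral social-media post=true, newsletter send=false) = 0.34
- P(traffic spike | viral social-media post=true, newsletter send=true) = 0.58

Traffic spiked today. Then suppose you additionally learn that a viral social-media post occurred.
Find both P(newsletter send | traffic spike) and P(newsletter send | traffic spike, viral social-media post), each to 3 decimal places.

Sum P(traffic spike|·) weighted by the priors over the 4 (viral social-media post, newsletter send) configurations:
  P(traffic spike) = 0.06×0.91×0.67 + 0.38×0.91×0.33 + 0.34×0.09×0.67 + 0.58×0.09×0.33
        = 0.036582 + 0.114114 + 0.020502 + 0.017226 = 0.188424
Configurations with newsletter send contribute 0.131340, so
  P(newsletter send | traffic spike) = 0.131340 / 0.188424 ≈ 0.697

Now condition on the additional information:
Enumerate both values of newsletter send and weight by the priors:
  P(traffic spike | viral social-media post) = 0.34*0.67 + 0.58*0.33
        = 0.227800 + 0.191400 = 0.419200
The terms with newsletter send present sum to 0.191400, so
  P(newsletter send | traffic spike, viral social-media post) = 0.191400 / 0.419200 ≈ 0.457
Conditioning on viral social-media post lowers the posterior on newsletter send: the classic explaining-away effect in a common-effect structure.

P(newsletter send | traffic spike) ≈ 0.697; P(newsletter send | traffic spike, viral social-media post) ≈ 0.457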